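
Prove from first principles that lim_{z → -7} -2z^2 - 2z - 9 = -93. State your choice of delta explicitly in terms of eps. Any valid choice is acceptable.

delta = min(1, eps/28)

Suppose eps > 0. We want delta > 0 such that 0 < |z + 7| < delta implies |(-2z^2 - 2z - 9) + 93| < eps.
(-2z^2 - 2z - 9) + 93 = -2z^2 - 2z + 84 = (z + 7)(-2z + 12).
So |(-2z^2 - 2z - 9) + 93| = |z + 7|·|-2z + 12|.
Require delta ≤ 1. Then |z + 7| < 1 gives |z| < 8, and by the triangle inequality |-2z + 12| ≤ 2·8 + 12 = 28.
Hence |(-2z^2 - 2z - 9) + 93| ≤ 28|z + 7| < eps provided |z + 7| < eps/28.
Take delta = min(1, eps/28). Then 0 < |z + 7| < delta gives both |z + 7| < 1 and |z + 7| < eps/28, so |(-2z^2 - 2z - 9) + 93| < eps.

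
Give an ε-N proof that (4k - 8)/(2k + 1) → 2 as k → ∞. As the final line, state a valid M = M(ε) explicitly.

M = 5/ε

Suppose ε > 0. For k ≥ 1, |(4k - 8)/(2k + 1) − 2| = |-20|/(2(2k + 1)) = 20/(2(2k + 1)).
Since 2k + 1 ≥ 2k for k ≥ 1, this is ≤ 20/(2·2k) = 5/k.
So |(4k - 8)/(2k + 1) − 2| < ε whenever k > 5/ε.
Take M = 5/ε. If k > M then |(4k - 8)/(2k + 1) − 2| ≤ 5/k < ε.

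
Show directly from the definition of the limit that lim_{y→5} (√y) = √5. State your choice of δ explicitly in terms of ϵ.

Fix ϵ > 0. We want δ > 0 such that 0 < |y − 5| < δ implies |√y − √5| < ϵ.
Multiplying by the conjugate, |√y − √5| = |y − 5|/(√y + √5).
Restrict δ ≤ 5 so that |y − 5| < 5 forces y > 0, and then √y + √5 > √5.
Hence |√y − √5| < |y − 5|/√5, which is < ϵ once |y − 5| < √5·ϵ.
Take δ = min(5, √5·ϵ). If 0 < |y − 5| < δ then y > 0 and |√y − √5| < |y − 5|/√5 < ϵ.

δ = min(5, √5·ϵ)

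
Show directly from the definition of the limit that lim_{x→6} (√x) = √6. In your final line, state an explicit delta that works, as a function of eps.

delta = min(6, √6·eps)

Let eps > 0 be given. We want delta > 0 such that 0 < |x − 6| < delta implies |√x − √6| < eps.
Multiplying by the conjugate, |√x − √6| = |x − 6|/(√x + √6).
Restrict delta ≤ 6 so that |x − 6| < 6 forces x > 0, and then √x + √6 > √6.
Hence |√x − √6| < |x − 6|/√6, which is < eps once |x − 6| < √6·eps.
Take delta = min(6, √6·eps). If 0 < |x − 6| < delta then x > 0 and |√x − √6| < |x − 6|/√6 < eps.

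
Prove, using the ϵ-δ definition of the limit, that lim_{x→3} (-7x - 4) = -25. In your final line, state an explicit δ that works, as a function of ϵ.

Let ϵ > 0. We need δ > 0 so that 0 < |x − 3| < δ implies |(-7x - 4) + 25| < ϵ.
Since (-7x - 4) + 25 = -7(x − 3), we have |(-7x - 4) + 25| = 7|x − 3|.
So 7|x − 3| < ϵ exactly when |x − 3| < ϵ/7.
Choosing δ = ϵ/7 gives |(-7x - 4) + 25| = 7|x − 3| < ϵ whenever |x − 3| < δ.

δ = ϵ/7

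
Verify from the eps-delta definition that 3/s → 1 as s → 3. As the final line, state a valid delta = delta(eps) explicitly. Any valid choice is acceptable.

delta = min(3/2, (3/2)eps)

Let eps > 0. We seek delta > 0 such that 0 < |s − 3| < delta implies |3/s − 1| < eps.
|3/s − 1| = 3·|3 − s|/(3·|s|) = 3|s − 3|/(3|s|).
Require delta ≤ 3/2 so that |s| > 3 − 3/2 = 3/2, hence 3|s| > 9/2.
Then |3/s − 1| < 3|s − 3|/(9/2), which is < eps when |s − 3| < (3/2)eps.
Take delta = min(3/2, (3/2)eps). Then 0 < |s − 3| < delta gives both |s − 3| < 3/2 and |s − 3| < (3/2)eps, so |3/s − 1| < eps.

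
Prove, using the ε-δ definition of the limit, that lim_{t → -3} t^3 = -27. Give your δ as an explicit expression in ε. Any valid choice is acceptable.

δ = min(1, ε/37)

Let ε > 0 be given. We seek δ > 0 with 0 < |t + 3| < δ ⇒ |t^3 + 27| < ε.
Factor: t^3 + 27 = (t + 3)(t^2 - 3t + 9), so |t^3 + 27| = |t + 3|·|t^2 - 3t + 9|.
Restrict δ ≤ 1. Then |t + 3| < 1 gives |t| < 4, so by the triangle inequality |t^2 - 3t + 9| ≤ 4^2 + 3·4 + 9 = 37.
Hence |t^3 + 27| ≤ 37|t + 3|, which is < ε once |t + 3| < ε/37.
Take δ = min(1, ε/37). If 0 < |t + 3| < δ then both bounds hold and |t^3 + 27| ≤ 37|t + 3| < 37·(ε/37) = ε.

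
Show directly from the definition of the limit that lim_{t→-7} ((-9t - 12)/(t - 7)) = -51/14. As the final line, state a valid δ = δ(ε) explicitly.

Fix ε > 0. We want δ > 0 with 0 < |t + 7| < δ ⇒ |(-9t - 12)/(t - 7) + 51/14| < ε.
Combining over a common denominator, (-9t - 12)/(t - 7) + 51/14 = [(-9t - 12)·(-14) − 51·(t - 7)] / [(-14)·(t - 7)] = 75(t + 7) / ((-14)(t - 7)).
So |(-9t - 12)/(t - 7) + 51/14| = 75|t + 7| / (14·|t − 7|).
Restrict δ ≤ 7. Then |t + 7| < 7 gives |t − 7| = |(t + 7) + (-14)| ≥ 14 − 7 = 7.
Hence |(-9t - 12)/(t - 7) + 51/14| < 75|t + 7|/(14·7) = (75/98)|t + 7|, which is < ε once |t + 7| < (98/75)ε.
Take δ = min(7, (98/75)ε). Then 0 < |t + 7| < δ forces both bounds, so |(-9t - 12)/(t - 7) + 51/14| < ε.

δ = min(7, (98/75)ε)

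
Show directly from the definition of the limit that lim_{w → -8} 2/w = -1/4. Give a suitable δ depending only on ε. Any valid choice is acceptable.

δ = min(4, 16ε)

Let ε > 0. We seek δ > 0 such that 0 < |w + 8| < δ implies |2/w + 1/4| < ε.
|2/w + 1/4| = 2·|-8 − w|/(8·|w|) = 2|w + 8|/(8|w|).
Restrict δ ≤ 4. Then |w + 8| < 4 gives |w| > 4, so 8|w| > 32.
Then |2/w + 1/4| < 2|w + 8|/32, which is < ε when |w + 8| < 16ε.
Take δ = min(4, 16ε). Then 0 < |w + 8| < δ gives both |w + 8| < 4 and |w + 8| < 16ε, so |2/w + 1/4| < ε.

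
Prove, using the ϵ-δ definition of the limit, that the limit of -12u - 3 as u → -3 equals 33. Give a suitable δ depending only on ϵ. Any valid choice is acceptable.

δ = ϵ/12

Let ϵ > 0 be given. We need δ > 0 so that 0 < |u + 3| < δ implies |(-12u - 3) − 33| < ϵ.
Since (-12u - 3) − 33 = -12(u + 3), we have |(-12u - 3) − 33| = 12|u + 3|.
So 12|u + 3| < ϵ exactly when |u + 3| < ϵ/12.
Take δ = ϵ/12. If 0 < |u + 3| < δ then |(-12u - 3) − 33| = 12|u + 3| < 12·(ϵ/12) = ϵ.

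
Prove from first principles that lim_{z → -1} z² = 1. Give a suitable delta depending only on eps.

delta = min(1, eps/3)

Suppose eps > 0. We seek delta > 0 with 0 < |z + 1| < delta ⇒ |z² − 1| < eps.
Factor: z² − 1 = (z + 1)(z - 1), so |z² − 1| = |z + 1|·|z - 1|.
Impose delta ≤ 1 so that |z| < 2; then |z - 1| ≤ 3.
Hence |z² − 1| ≤ 3|z + 1|, which is < eps once |z + 1| < eps/3.
Take delta = min(1, eps/3). If 0 < |z + 1| < delta then both bounds hold and |z² − 1| ≤ 3|z + 1| < 3·(eps/3) = eps.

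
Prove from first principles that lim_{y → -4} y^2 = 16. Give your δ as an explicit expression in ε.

δ = min(1, ε/9)

Let ε > 0. We seek δ > 0 with 0 < |y + 4| < δ ⇒ |y^2 − 16| < ε.
Factor: y^2 − 16 = (y + 4)(y - 4), so |y^2 − 16| = |y + 4|·|y - 4|.
Restrict δ ≤ 1. Then |y + 4| < 1 gives |y| < 5, so by the triangle inequality |y - 4| ≤ 5 + 4 = 9.
Hence |y^2 − 16| ≤ 9|y + 4|, which is < ε once |y + 4| < ε/9.
Take δ = min(1, ε/9). If 0 < |y + 4| < δ then both bounds hold and |y^2 − 16| ≤ 9|y + 4| < 9·(ε/9) = ε.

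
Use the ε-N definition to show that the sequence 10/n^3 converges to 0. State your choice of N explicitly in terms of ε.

N = (10/ε)^{1/3}

Suppose ε > 0. For n ≥ 1, |10/n^3 − 0| = 10/n^3.
10/n^3 < ε ⇔ n^3 > 10/ε ⇔ n > (10/ε)^{1/3}.
Take N = (10/ε)^{1/3}. Then n > N implies 10/n^3 < ε.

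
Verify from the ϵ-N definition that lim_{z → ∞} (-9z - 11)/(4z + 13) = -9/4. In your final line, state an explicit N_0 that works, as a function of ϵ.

Let ϵ > 0 be given. We seek N_0 > 0 such that z > N_0 implies |(-9z - 11)/(4z + 13) + 9/4| < ϵ.
(-9z - 11)/(4z + 13) + 9/4 = (4(-9z - 11) − (-9)(4z + 13)) / (4(4z + 13)) = 73/(4(4z + 13)).
For z > 0 we have 4z + 13 > 4z, so |(-9z - 11)/(4z + 13) + 9/4| = 73/(4(4z + 13)) < 73/(4·4z) = (73/16)/z.
Thus |(-9z - 11)/(4z + 13) + 9/4| < ϵ whenever z > (73/16)/ϵ.
Take N_0 = (73/16)/ϵ. If z > N_0 then |(-9z - 11)/(4z + 13) + 9/4| < (73/16)/z < ϵ.

N_0 = (73/16)/ϵ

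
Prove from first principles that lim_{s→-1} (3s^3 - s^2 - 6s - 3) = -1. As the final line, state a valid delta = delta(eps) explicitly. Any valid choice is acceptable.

delta = min(1, eps/22)

Let eps > 0. We want delta > 0 such that 0 < |s + 1| < delta implies |(3s^3 - s^2 - 6s - 3) + 1| < eps.
(3s^3 - s^2 - 6s - 3) + 1 = 3s^3 - s^2 - 6s - 2 = (s + 1)(3s^2 - 4s - 2).
So |(3s^3 - s^2 - 6s - 3) + 1| = |s + 1|·|3s^2 - 4s - 2|.
Require delta ≤ 1. Then |s + 1| < 1 gives |s| < 2, and by the triangle inequality |3s^2 - 4s - 2| ≤ 3·2^2 + 4·2 + 2 = 22.
Hence |(3s^3 - s^2 - 6s - 3) + 1| ≤ 22|s + 1| < eps provided |s + 1| < eps/22.
Choosing delta = min(1, eps/22) ensures both conditions, hence |(3s^3 - s^2 - 6s - 3) + 1| < eps.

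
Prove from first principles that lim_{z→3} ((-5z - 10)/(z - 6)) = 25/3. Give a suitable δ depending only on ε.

Suppose ε > 0. We want δ > 0 with 0 < |z − 3| < δ ⇒ |(-5z - 10)/(z - 6) − (25/3)| < ε.
Combining over a common denominator, (-5z - 10)/(z - 6) − (25/3) = [(-5z - 10)·(-3) − (-25)·(z - 6)] / [(-3)·(z - 6)] = 40(z − 3) / ((-3)(z - 6)).
So |(-5z - 10)/(z - 6) − (25/3)| = 40|z − 3| / (3·|z − 6|).
Restrict δ ≤ 3/2. Then |z − 3| < 3/2 gives |z − 6| = |(z − 3) + (-3)| ≥ 3 − 3/2 = 3/2.
Hence |(-5z - 10)/(z - 6) − (25/3)| < 40|z − 3|/(3·(3/2)) = (80/9)|z − 3|, which is < ε once |z − 3| < (9/80)ε.
Take δ = min(3/2, (9/80)ε). Then 0 < |z − 3| < δ forces both bounds, so |(-5z - 10)/(z - 6) − (25/3)| < ε.

δ = min(3/2, (9/80)ε)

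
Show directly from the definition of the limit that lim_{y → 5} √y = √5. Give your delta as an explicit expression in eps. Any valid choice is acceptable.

delta = min(5, √5·eps)

Let eps > 0 be given. We want delta > 0 such that 0 < |y − 5| < delta implies |√y − √5| < eps.
Multiplying by the conjugate, |√y − √5| = |y − 5|/(√y + √5).
Restrict delta ≤ 5 so that |y − 5| < 5 forces y > 0, and then √y + √5 > √5.
Hence |√y − √5| < |y − 5|/√5, which is < eps once |y − 5| < √5·eps.
Take delta = min(5, √5·eps). If 0 < |y − 5| < delta then y > 0 and |√y − √5| < |y − 5|/√5 < eps.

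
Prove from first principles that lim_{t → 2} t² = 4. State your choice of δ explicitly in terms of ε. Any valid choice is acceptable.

Let ε > 0 be given. We seek δ > 0 with 0 < |t − 2| < δ ⇒ |t² − 4| < ε.
Factor: t² − 4 = (t − 2)(t + 2), so |t² − 4| = |t − 2|·|t + 2|.
Impose δ ≤ 2 so that |t| < 4; then |t + 2| ≤ 6.
Hence |t² − 4| ≤ 6|t − 2|, which is < ε once |t − 2| < ε/6.
Take δ = min(2, ε/6). If 0 < |t − 2| < δ then both bounds hold and |t² − 4| ≤ 6|t − 2| < 6·(ε/6) = ε.

δ = min(2, ε/6)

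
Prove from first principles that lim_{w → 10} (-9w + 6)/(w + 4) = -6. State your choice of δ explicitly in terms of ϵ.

δ = min(7, (7/3)ϵ)

Let ϵ > 0 be given. We want δ > 0 with 0 < |w − 10| < δ ⇒ |(-9w + 6)/(w + 4) + 6| < ϵ.
Combining over a common denominator, (-9w + 6)/(w + 4) + 6 = [(-9w + 6)·14 − (-84)·(w + 4)] / [14·(w + 4)] = -42(w − 10) / (14(w + 4)).
So |(-9w + 6)/(w + 4) + 6| = 42|w − 10| / (14·|w + 4|).
Restrict δ ≤ 7. Then |w − 10| < 7 gives |w + 4| = |(w − 10) + 14| ≥ 14 − 7 = 7.
Hence |(-9w + 6)/(w + 4) + 6| < 42|w − 10|/(14·7) = (3/7)|w − 10|, which is < ϵ once |w − 10| < (7/3)ϵ.
Take δ = min(7, (7/3)ϵ). Then 0 < |w − 10| < δ forces both bounds, so |(-9w + 6)/(w + 4) + 6| < ϵ.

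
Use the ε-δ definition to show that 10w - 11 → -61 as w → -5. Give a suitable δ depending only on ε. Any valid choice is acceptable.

δ = ε/10

Suppose ε > 0. We need δ > 0 so that 0 < |w + 5| < δ implies |(10w - 11) + 61| < ε.
Since (10w - 11) + 61 = 10(w + 5), we have |(10w - 11) + 61| = 10|w + 5|.
So 10|w + 5| < ε exactly when |w + 5| < ε/10.
Choosing δ = ε/10 gives |(10w - 11) + 61| = 10|w + 5| < ε whenever |w + 5| < δ.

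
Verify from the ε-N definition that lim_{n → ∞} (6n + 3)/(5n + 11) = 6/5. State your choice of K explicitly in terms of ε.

Fix ε > 0. For n ≥ 1, |(6n + 3)/(5n + 11) − (6/5)| = |-51|/(5(5n + 11)) = 51/(5(5n + 11)).
Since 5n + 11 ≥ 5n for n ≥ 1, this is ≤ 51/(5·5n) = (51/25)/n.
So |(6n + 3)/(5n + 11) − (6/5)| < ε whenever n > (51/25)/ε.
Take K = (51/25)/ε. If n > K then |(6n + 3)/(5n + 11) − (6/5)| ≤ (51/25)/n < ε.

K = (51/25)/ε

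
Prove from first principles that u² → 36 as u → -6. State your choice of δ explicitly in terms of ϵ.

δ = min(1, ϵ/13)

Let ϵ > 0 be given. We seek δ > 0 with 0 < |u + 6| < δ ⇒ |u² − 36| < ϵ.
Factor: u² − 36 = (u + 6)(u - 6), so |u² − 36| = |u + 6|·|u - 6|.
Restrict δ ≤ 1. Then |u + 6| < 1 gives |u| < 7, so by the triangle inequality |u - 6| ≤ 7 + 6 = 13.
Hence |u² − 36| ≤ 13|u + 6|, which is < ϵ once |u + 6| < ϵ/13.
Take δ = min(1, ϵ/13). If 0 < |u + 6| < δ then both bounds hold and |u² − 36| ≤ 13|u + 6| < 13·(ϵ/13) = ϵ.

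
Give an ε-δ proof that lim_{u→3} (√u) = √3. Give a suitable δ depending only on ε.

Fix ε > 0. We want δ > 0 such that 0 < |u − 3| < δ implies |√u − √3| < ε.
Rationalise: √u − √3 = (u − 3)/(√u + √3), so |√u − √3| = |u − 3|/(√u + √3).
Restrict δ ≤ 3 so that |u − 3| < 3 forces u > 0, and then √u + √3 > √3.
Hence |√u − √3| < |u − 3|/√3, which is < ε once |u − 3| < √3·ε.
Take δ = min(3, √3·ε). If 0 < |u − 3| < δ then u > 0 and |√u − √3| < |u − 3|/√3 < ε.

δ = min(3, √3·ε)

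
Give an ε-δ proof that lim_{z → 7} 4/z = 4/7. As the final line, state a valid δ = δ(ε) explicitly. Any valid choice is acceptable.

δ = min(7/2, (49/8)ε)

Suppose ε > 0. We seek δ > 0 such that 0 < |z − 7| < δ implies |4/z − (4/7)| < ε.
|4/z − (4/7)| = 4·|7 − z|/(7·|z|) = 4|z − 7|/(7|z|).
Require δ ≤ 7/2 so that |z| > 7 − 7/2 = 7/2, hence 7|z| > 49/2.
Then |4/z − (4/7)| < 4|z − 7|/(49/2), which is < ε when |z − 7| < (49/8)ε.
Take δ = min(7/2, (49/8)ε). Then 0 < |z − 7| < δ gives both |z − 7| < 7/2 and |z − 7| < (49/8)ε, so |4/z − (4/7)| < ε.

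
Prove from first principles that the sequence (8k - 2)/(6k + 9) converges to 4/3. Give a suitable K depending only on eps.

Fix eps > 0. For k ≥ 1, |(8k - 2)/(6k + 9) − (4/3)| = |-84|/(6(6k + 9)) = 84/(6(6k + 9)).
Since 6k + 9 ≥ 6k for k ≥ 1, this is ≤ 84/(6·6k) = (7/3)/k.
So |(8k - 2)/(6k + 9) − (4/3)| < eps whenever k > (7/3)/eps.
Take K = (7/3)/eps. If k > K then |(8k - 2)/(6k + 9) − (4/3)| ≤ (7/3)/k < eps.

K = (7/3)/eps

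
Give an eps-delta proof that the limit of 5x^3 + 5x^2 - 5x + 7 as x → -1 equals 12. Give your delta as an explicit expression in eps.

Let eps > 0 be given. We want delta > 0 such that 0 < |x + 1| < delta implies |(5x^3 + 5x^2 - 5x + 7) − 12| < eps.
(5x^3 + 5x^2 - 5x + 7) − 12 = 5x^3 + 5x^2 - 5x - 5 = (x + 1)(5x^2 - 5).
So |(5x^3 + 5x^2 - 5x + 7) − 12| = |x + 1|·|5x^2 - 5|.
Require delta ≤ 1. Then |x + 1| < 1 gives |x| < 2, and by the triangle inequality |5x^2 - 5| ≤ 5·2^2 + 5 = 25.
Hence |(5x^3 + 5x^2 - 5x + 7) − 12| ≤ 25|x + 1| < eps provided |x + 1| < eps/25.
Take delta = min(1, eps/25). Then 0 < |x + 1| < delta gives both |x + 1| < 1 and |x + 1| < eps/25, so |(5x^3 + 5x^2 - 5x + 7) − 12| < eps.

delta = min(1, eps/25)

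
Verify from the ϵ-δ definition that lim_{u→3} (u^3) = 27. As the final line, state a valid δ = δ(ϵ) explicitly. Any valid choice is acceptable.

Suppose ϵ > 0. We seek δ > 0 with 0 < |u − 3| < δ ⇒ |u^3 − 27| < ϵ.
Factor: u^3 − 27 = (u − 3)(u^2 + 3u + 9), so |u^3 − 27| = |u − 3|·|u^2 + 3u + 9|.
Impose δ ≤ 1 so that |u| < 4; then |u^2 + 3u + 9| ≤ 37.
Hence |u^3 − 27| ≤ 37|u − 3|, which is < ϵ once |u − 3| < ϵ/37.
Take δ = min(1, ϵ/37). If 0 < |u − 3| < δ then both bounds hold and |u^3 − 27| ≤ 37|u − 3| < 37·(ϵ/37) = ϵ.

δ = min(1, ϵ/37)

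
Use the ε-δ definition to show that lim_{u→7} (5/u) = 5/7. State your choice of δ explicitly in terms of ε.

Let ε > 0 be given. We seek δ > 0 such that 0 < |u − 7| < δ implies |5/u − (5/7)| < ε.
|5/u − (5/7)| = 5·|7 − u|/(7·|u|) = 5|u − 7|/(7|u|).
Restrict δ ≤ 7/2. Then |u − 7| < 7/2 gives |u| > 7/2, so 7|u| > 49/2.
Then |5/u − (5/7)| < 5|u − 7|/(49/2), which is < ε when |u − 7| < (49/10)ε.
Take δ = min(7/2, (49/10)ε). Then 0 < |u − 7| < δ gives both |u − 7| < 7/2 and |u − 7| < (49/10)ε, so |5/u − (5/7)| < ε.

δ = min(7/2, (49/10)ε)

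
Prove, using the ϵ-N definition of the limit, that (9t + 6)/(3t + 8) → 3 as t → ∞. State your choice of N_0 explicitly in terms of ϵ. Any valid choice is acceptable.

N_0 = 6/ϵ

Let ϵ > 0 be given. We seek N_0 > 0 such that t > N_0 implies |(9t + 6)/(3t + 8) − 3| < ϵ.
(9t + 6)/(3t + 8) − 3 = (3(9t + 6) − 9(3t + 8)) / (3(3t + 8)) = -54/(3(3t + 8)).
For t > 0 we have 3t + 8 > 3t, so |(9t + 6)/(3t + 8) − 3| = 54/(3(3t + 8)) < 54/(3·3t) = 6/t.
Thus |(9t + 6)/(3t + 8) − 3| < ϵ whenever t > 6/ϵ.
Take N_0 = 6/ϵ. If t > N_0 then |(9t + 6)/(3t + 8) − 3| < 6/t < ϵ.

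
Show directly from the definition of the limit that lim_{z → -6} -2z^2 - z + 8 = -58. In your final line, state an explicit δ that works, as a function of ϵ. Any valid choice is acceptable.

Let ϵ > 0. We want δ > 0 such that 0 < |z + 6| < δ implies |(-2z^2 - z + 8) + 58| < ϵ.
(-2z^2 - z + 8) + 58 = -2z^2 - z + 66 = (z + 6)(-2z + 11).
So |(-2z^2 - z + 8) + 58| = |z + 6|·|-2z + 11|.
Require δ ≤ 1. Then |z + 6| < 1 gives |z| < 7, and by the triangle inequality |-2z + 11| ≤ 2·7 + 11 = 25.
Hence |(-2z^2 - z + 8) + 58| ≤ 25|z + 6| < ϵ provided |z + 6| < ϵ/25.
Choosing δ = min(1, ϵ/25) ensures both conditions, hence |(-2z^2 - z + 8) + 58| < ϵ.

δ = min(1, ϵ/25)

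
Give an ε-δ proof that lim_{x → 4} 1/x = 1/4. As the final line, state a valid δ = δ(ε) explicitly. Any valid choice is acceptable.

Let ε > 0. We seek δ > 0 such that 0 < |x − 4| < δ implies |1/x − (1/4)| < ε.
|1/x − (1/4)| = |4 − x|/(4·|x|) = |x − 4|/(4|x|).
Require δ ≤ 2 so that |x| > 4 − 2 = 2, hence 4|x| > 8.
Then |1/x − (1/4)| < |x − 4|/8, which is < ε when |x − 4| < 8ε.
Take δ = min(2, 8ε). Then 0 < |x − 4| < δ gives both |x − 4| < 2 and |x − 4| < 8ε, so |1/x − (1/4)| < ε.

δ = min(2, 8ε)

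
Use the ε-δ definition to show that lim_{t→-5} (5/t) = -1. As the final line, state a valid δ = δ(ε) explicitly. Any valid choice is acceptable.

Fix ε > 0. We seek δ > 0 such that 0 < |t + 5| < δ implies |5/t + 1| < ε.
|5/t + 1| = 5·|-5 − t|/(5·|t|) = 5|t + 5|/(5|t|).
Restrict δ ≤ 5/2. Then |t + 5| < 5/2 gives |t| > 5/2, so 5|t| > 25/2.
Then |5/t + 1| < 5|t + 5|/(25/2), which is < ε when |t + 5| < (5/2)ε.
Take δ = min(5/2, (5/2)ε). Then 0 < |t + 5| < δ gives both |t + 5| < 5/2 and |t + 5| < (5/2)ε, so |5/t + 1| < ε.

δ = min(5/2, (5/2)ε)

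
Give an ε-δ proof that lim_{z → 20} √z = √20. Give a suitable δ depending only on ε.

δ = min(20, √20·ε)

Let ε > 0. We want δ > 0 such that 0 < |z − 20| < δ implies |√z − √20| < ε.
Multiplying by the conjugate, |√z − √20| = |z − 20|/(√z + √20).
Restrict δ ≤ 20 so that |z − 20| < 20 forces z > 0, and then √z + √20 > √20.
Hence |√z − √20| < |z − 20|/√20, which is < ε once |z − 20| < √20·ε.
Take δ = min(20, √20·ε). If 0 < |z − 20| < δ then z > 0 and |√z − √20| < |z − 20|/√20 < ε.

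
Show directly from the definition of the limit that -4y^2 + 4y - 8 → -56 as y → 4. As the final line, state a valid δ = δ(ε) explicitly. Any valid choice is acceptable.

Let ε > 0 be given. We want δ > 0 such that 0 < |y − 4| < δ implies |(-4y^2 + 4y - 8) + 56| < ε.
(-4y^2 + 4y - 8) + 56 = -4y^2 + 4y + 48 = (y − 4)(-4y - 12).
So |(-4y^2 + 4y - 8) + 56| = |y − 4|·|-4y - 12|.
Assume first that |y − 4| < 1, so |y| < 5. Then |-4y - 12| ≤ 4·5 + 12 = 32.
Hence |(-4y^2 + 4y - 8) + 56| ≤ 32|y − 4| < ε provided |y − 4| < ε/32.
Take δ = min(1, ε/32). Then 0 < |y − 4| < δ gives both |y − 4| < 1 and |y − 4| < ε/32, so |(-4y^2 + 4y - 8) + 56| < ε.

δ = min(1, ε/32)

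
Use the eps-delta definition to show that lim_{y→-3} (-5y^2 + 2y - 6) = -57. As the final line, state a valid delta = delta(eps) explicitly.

Let eps > 0 be given. We want delta > 0 such that 0 < |y + 3| < delta implies |(-5y^2 + 2y - 6) + 57| < eps.
(-5y^2 + 2y - 6) + 57 = -5y^2 + 2y + 51 = (y + 3)(-5y + 17).
So |(-5y^2 + 2y - 6) + 57| = |y + 3|·|-5y + 17|.
Require delta ≤ 1. Then |y + 3| < 1 gives |y| < 4, and by the triangle inequality |-5y + 17| ≤ 5·4 + 17 = 37.
Hence |(-5y^2 + 2y - 6) + 57| ≤ 37|y + 3| < eps provided |y + 3| < eps/37.
Take delta = min(1, eps/37). Then 0 < |y + 3| < delta gives both |y + 3| < 1 and |y + 3| < eps/37, so |(-5y^2 + 2y - 6) + 57| < eps.

delta = min(1, eps/37)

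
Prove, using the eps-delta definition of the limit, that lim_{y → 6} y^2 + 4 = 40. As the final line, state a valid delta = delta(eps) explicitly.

delta = min(1, eps/13)

Fix eps > 0. We want delta > 0 such that 0 < |y − 6| < delta implies |(y^2 + 4) − 40| < eps.
(y^2 + 4) − 40 = y^2 - 36 = (y − 6)(y + 6).
So |(y^2 + 4) − 40| = |y − 6|·|y + 6|.
Require delta ≤ 1. Then |y − 6| < 1 gives |y| < 7, and by the triangle inequality |y + 6| ≤ 7 + 6 = 13.
Hence |(y^2 + 4) − 40| ≤ 13|y − 6| < eps provided |y − 6| < eps/13.
Take delta = min(1, eps/13). Then 0 < |y − 6| < delta gives both |y − 6| < 1 and |y − 6| < eps/13, so |(y^2 + 4) − 40| < eps.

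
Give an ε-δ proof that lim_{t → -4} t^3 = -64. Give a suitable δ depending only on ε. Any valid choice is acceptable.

Let ε > 0. We seek δ > 0 with 0 < |t + 4| < δ ⇒ |t^3 + 64| < ε.
Factor: t^3 + 64 = (t + 4)(t^2 - 4t + 16), so |t^3 + 64| = |t + 4|·|t^2 - 4t + 16|.
Impose δ ≤ 1 so that |t| < 5; then |t^2 - 4t + 16| ≤ 61.
Hence |t^3 + 64| ≤ 61|t + 4|, which is < ε once |t + 4| < ε/61.
Take δ = min(1, ε/61). If 0 < |t + 4| < δ then both bounds hold and |t^3 + 64| ≤ 61|t + 4| < 61·(ε/61) = ε.

δ = min(1, ε/61)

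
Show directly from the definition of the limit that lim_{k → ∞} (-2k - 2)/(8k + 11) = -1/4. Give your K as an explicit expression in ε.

K = (3/32)/ε

Let ε > 0 be given. For k ≥ 1, |(-2k - 2)/(8k + 11) + 1/4| = |6|/(8(8k + 11)) = 6/(8(8k + 11)).
Since 8k + 11 ≥ 8k for k ≥ 1, this is ≤ 6/(8·8k) = (3/32)/k.
So |(-2k - 2)/(8k + 11) + 1/4| < ε whenever k > (3/32)/ε.
Take K = (3/32)/ε. If k > K then |(-2k - 2)/(8k + 11) + 1/4| ≤ (3/32)/k < ε.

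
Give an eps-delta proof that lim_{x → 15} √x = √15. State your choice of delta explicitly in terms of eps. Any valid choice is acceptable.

delta = min(15, √15·eps)

Let eps > 0 be given. We want delta > 0 such that 0 < |x − 15| < delta implies |√x − √15| < eps.
Multiplying by the conjugate, |√x − √15| = |x − 15|/(√x + √15).
Restrict delta ≤ 15 so that |x − 15| < 15 forces x > 0, and then √x + √15 > √15.
Hence |√x − √15| < |x − 15|/√15, which is < eps once |x − 15| < √15·eps.
Take delta = min(15, √15·eps). If 0 < |x − 15| < delta then x > 0 and |√x − √15| < |x − 15|/√15 < eps.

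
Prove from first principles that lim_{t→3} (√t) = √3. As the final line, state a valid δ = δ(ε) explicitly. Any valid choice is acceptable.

δ = min(3, √3·ε)

Let ε > 0 be given. We want δ > 0 such that 0 < |t − 3| < δ implies |√t − √3| < ε.
Rationalise: √t − √3 = (t − 3)/(√t + √3), so |√t − √3| = |t − 3|/(√t + √3).
Restrict δ ≤ 3 so that |t − 3| < 3 forces t > 0, and then √t + √3 > √3.
Hence |√t − √3| < |t − 3|/√3, which is < ε once |t − 3| < √3·ε.
Take δ = min(3, √3·ε). If 0 < |t − 3| < δ then t > 0 and |√t − √3| < |t − 3|/√3 < ε.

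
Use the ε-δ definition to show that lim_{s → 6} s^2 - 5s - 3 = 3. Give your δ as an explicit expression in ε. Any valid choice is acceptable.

Suppose ε > 0. We want δ > 0 such that 0 < |s − 6| < δ implies |(s^2 - 5s - 3) − 3| < ε.
(s^2 - 5s - 3) − 3 = s^2 - 5s - 6 = (s − 6)(s + 1).
So |(s^2 - 5s - 3) − 3| = |s − 6|·|s + 1|.
Require δ ≤ 1. Then |s − 6| < 1 gives |s| < 7, and by the triangle inequality |s + 1| ≤ 7 + 1 = 8.
Hence |(s^2 - 5s - 3) − 3| ≤ 8|s − 6| < ε provided |s − 6| < ε/8.
Take δ = min(1, ε/8). Then 0 < |s − 6| < δ gives both |s − 6| < 1 and |s − 6| < ε/8, so |(s^2 - 5s - 3) − 3| < ε.

δ = min(1, ε/8)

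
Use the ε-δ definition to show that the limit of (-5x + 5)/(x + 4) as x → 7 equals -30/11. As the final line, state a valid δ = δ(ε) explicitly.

δ = min(11/2, (121/50)ε)

Let ε > 0 be given. We want δ > 0 with 0 < |x − 7| < δ ⇒ |(-5x + 5)/(x + 4) + 30/11| < ε.
Combining over a common denominator, (-5x + 5)/(x + 4) + 30/11 = [(-5x + 5)·11 − (-30)·(x + 4)] / [11·(x + 4)] = -25(x − 7) / (11(x + 4)).
So |(-5x + 5)/(x + 4) + 30/11| = 25|x − 7| / (11·|x + 4|).
Require δ ≤ 11/2, so |x + 4| ≥ |11| − |x − 7| > 11 − 11/2 = 11/2.
Hence |(-5x + 5)/(x + 4) + 30/11| < 25|x − 7|/(11·(11/2)) = (50/121)|x − 7|, which is < ε once |x − 7| < (121/50)ε.
Take δ = min(11/2, (121/50)ε). Then 0 < |x − 7| < δ forces both bounds, so |(-5x + 5)/(x + 4) + 30/11| < ε.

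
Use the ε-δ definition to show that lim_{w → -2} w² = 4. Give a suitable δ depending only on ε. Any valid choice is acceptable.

Let ε > 0. We seek δ > 0 with 0 < |w + 2| < δ ⇒ |w² − 4| < ε.
Factor: w² − 4 = (w + 2)(w - 2), so |w² − 4| = |w + 2|·|w - 2|.
Restrict δ ≤ 2. Then |w + 2| < 2 gives |w| < 4, so by the triangle inequality |w - 2| ≤ 4 + 2 = 6.
Hence |w² − 4| ≤ 6|w + 2|, which is < ε once |w + 2| < ε/6.
Take δ = min(2, ε/6). If 0 < |w + 2| < δ then both bounds hold and |w² − 4| ≤ 6|w + 2| < 6·(ε/6) = ε.

δ = min(2, ε/6)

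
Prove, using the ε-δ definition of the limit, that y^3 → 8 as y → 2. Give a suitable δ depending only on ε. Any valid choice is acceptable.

Let ε > 0 be given. We seek δ > 0 with 0 < |y − 2| < δ ⇒ |y^3 − 8| < ε.
Factor: y^3 − 8 = (y − 2)(y^2 + 2y + 4), so |y^3 − 8| = |y − 2|·|y^2 + 2y + 4|.
Restrict δ ≤ 1. Then |y − 2| < 1 gives |y| < 3, so by the triangle inequality |y^2 + 2y + 4| ≤ 3^2 + 2·3 + 4 = 19.
Hence |y^3 − 8| ≤ 19|y − 2|, which is < ε once |y − 2| < ε/19.
Take δ = min(1, ε/19). If 0 < |y − 2| < δ then both bounds hold and |y^3 − 8| ≤ 19|y − 2| < 19·(ε/19) = ε.

δ = min(1, ε/19)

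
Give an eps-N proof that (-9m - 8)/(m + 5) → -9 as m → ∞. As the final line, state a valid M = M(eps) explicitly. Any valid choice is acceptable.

M = 37/eps

Let eps > 0. For m ≥ 1, |(-9m - 8)/(m + 5) + 9| = |37|/((m + 5)) = 37/((m + 5)).
Since m + 5 ≥ m for m ≥ 1, this is ≤ 37/(m) = 37/m.
So |(-9m - 8)/(m + 5) + 9| < eps whenever m > 37/eps.
Take M = 37/eps. If m > M then |(-9m - 8)/(m + 5) + 9| ≤ 37/m < eps.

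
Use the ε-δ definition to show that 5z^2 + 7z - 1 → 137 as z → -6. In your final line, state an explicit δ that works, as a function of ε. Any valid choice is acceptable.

Suppose ε > 0. We want δ > 0 such that 0 < |z + 6| < δ implies |(5z^2 + 7z - 1) − 137| < ε.
(5z^2 + 7z - 1) − 137 = 5z^2 + 7z - 138 = (z + 6)(5z - 23).
So |(5z^2 + 7z - 1) − 137| = |z + 6|·|5z - 23|.
Assume first that |z + 6| < 2, so |z| < 8. Then |5z - 23| ≤ 5·8 + 23 = 63.
Hence |(5z^2 + 7z - 1) − 137| ≤ 63|z + 6| < ε provided |z + 6| < ε/63.
Take δ = min(2, ε/63). Then 0 < |z + 6| < δ gives both |z + 6| < 2 and |z + 6| < ε/63, so |(5z^2 + 7z - 1) − 137| < ε.

δ = min(2, ε/63)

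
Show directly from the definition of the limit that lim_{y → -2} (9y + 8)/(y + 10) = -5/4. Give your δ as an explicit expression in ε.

δ = min(4, (16/41)ε)

Let ε > 0 be given. We want δ > 0 with 0 < |y + 2| < δ ⇒ |(9y + 8)/(y + 10) + 5/4| < ε.
Combining over a common denominator, (9y + 8)/(y + 10) + 5/4 = [(9y + 8)·8 − (-10)·(y + 10)] / [8·(y + 10)] = 82(y + 2) / (8(y + 10)).
So |(9y + 8)/(y + 10) + 5/4| = 82|y + 2| / (8·|y + 10|).
Require δ ≤ 4, so |y + 10| ≥ |8| − |y + 2| > 8 − 4 = 4.
Hence |(9y + 8)/(y + 10) + 5/4| < 82|y + 2|/(8·4) = (41/16)|y + 2|, which is < ε once |y + 2| < (16/41)ε.
Take δ = min(4, (16/41)ε). Then 0 < |y + 2| < δ forces both bounds, so |(9y + 8)/(y + 10) + 5/4| < ε.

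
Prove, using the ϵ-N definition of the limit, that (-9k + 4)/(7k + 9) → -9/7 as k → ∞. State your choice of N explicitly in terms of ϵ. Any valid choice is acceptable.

N = (109/49)/ϵ

Let ϵ > 0. For k ≥ 1, |(-9k + 4)/(7k + 9) + 9/7| = |109|/(7(7k + 9)) = 109/(7(7k + 9)).
Since 7k + 9 ≥ 7k for k ≥ 1, this is ≤ 109/(7·7k) = (109/49)/k.
So |(-9k + 4)/(7k + 9) + 9/7| < ϵ whenever k > (109/49)/ϵ.
Take N = (109/49)/ϵ. If k > N then |(-9k + 4)/(7k + 9) + 9/7| ≤ (109/49)/k < ϵ.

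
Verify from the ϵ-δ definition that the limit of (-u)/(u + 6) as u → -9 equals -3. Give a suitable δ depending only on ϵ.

Fix ϵ > 0. We want δ > 0 with 0 < |u + 9| < δ ⇒ |(-u)/(u + 6) + 3| < ϵ.
Combining over a common denominator, (-u)/(u + 6) + 3 = [(-u)·(-3) − 9·(u + 6)] / [(-3)·(u + 6)] = -6(u + 9) / ((-3)(u + 6)).
So |(-u)/(u + 6) + 3| = 6|u + 9| / (3·|u + 6|).
Restrict δ ≤ 3/2. Then |u + 9| < 3/2 gives |u + 6| = |(u + 9) + (-3)| ≥ 3 − 3/2 = 3/2.
Hence |(-u)/(u + 6) + 3| < 6|u + 9|/(3·(3/2)) = (4/3)|u + 9|, which is < ϵ once |u + 9| < (3/4)ϵ.
Take δ = min(3/2, (3/4)ϵ). Then 0 < |u + 9| < δ forces both bounds, so |(-u)/(u + 6) + 3| < ϵ.

δ = min(3/2, (3/4)ϵ)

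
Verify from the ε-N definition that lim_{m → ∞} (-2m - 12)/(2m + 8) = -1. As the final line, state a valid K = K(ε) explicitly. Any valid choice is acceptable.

Let ε > 0 be given. For m ≥ 1, |(-2m - 12)/(2m + 8) + 1| = |-8|/(2(2m + 8)) = 8/(2(2m + 8)).
Since 2m + 8 ≥ 2m for m ≥ 1, this is ≤ 8/(2·2m) = 2/m.
So |(-2m - 12)/(2m + 8) + 1| < ε whenever m > 2/ε.
Take K = 2/ε. If m > K then |(-2m - 12)/(2m + 8) + 1| ≤ 2/m < ε.

K = 2/ε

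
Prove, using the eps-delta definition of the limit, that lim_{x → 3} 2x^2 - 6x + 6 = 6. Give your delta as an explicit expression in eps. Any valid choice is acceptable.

delta = min(2, eps/10)

Suppose eps > 0. We want delta > 0 such that 0 < |x − 3| < delta implies |(2x^2 - 6x + 6) − 6| < eps.
(2x^2 - 6x + 6) − 6 = 2x^2 - 6x = (x − 3)(2x).
So |(2x^2 - 6x + 6) − 6| = |x − 3|·|2x|.
Assume first that |x − 3| < 2, so |x| < 5. Then |2x| ≤ 2·5 = 10.
Hence |(2x^2 - 6x + 6) − 6| ≤ 10|x − 3| < eps provided |x − 3| < eps/10.
Choosing delta = min(2, eps/10) ensures both conditions, hence |(2x^2 - 6x + 6) − 6| < eps.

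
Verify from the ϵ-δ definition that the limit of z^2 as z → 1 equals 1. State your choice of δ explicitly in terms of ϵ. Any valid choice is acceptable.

Fix ϵ > 0. We seek δ > 0 with 0 < |z − 1| < δ ⇒ |z^2 − 1| < ϵ.
Factor: z^2 − 1 = (z − 1)(z + 1), so |z^2 − 1| = |z − 1|·|z + 1|.
Impose δ ≤ 1 so that |z| < 2; then |z + 1| ≤ 3.
Hence |z^2 − 1| ≤ 3|z − 1|, which is < ϵ once |z − 1| < ϵ/3.
Take δ = min(1, ϵ/3). If 0 < |z − 1| < δ then both bounds hold and |z^2 − 1| ≤ 3|z − 1| < 3·(ϵ/3) = ϵ.

δ = min(1, ϵ/3)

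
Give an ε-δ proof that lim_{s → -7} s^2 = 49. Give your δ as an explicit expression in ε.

Fix ε > 0. We seek δ > 0 with 0 < |s + 7| < δ ⇒ |s^2 − 49| < ε.
Factor: s^2 − 49 = (s + 7)(s - 7), so |s^2 − 49| = |s + 7|·|s - 7|.
Impose δ ≤ 1 so that |s| < 8; then |s - 7| ≤ 15.
Hence |s^2 − 49| ≤ 15|s + 7|, which is < ε once |s + 7| < ε/15.
Take δ = min(1, ε/15). If 0 < |s + 7| < δ then both bounds hold and |s^2 − 49| ≤ 15|s + 7| < 15·(ε/15) = ε.

δ = min(1, ε/15)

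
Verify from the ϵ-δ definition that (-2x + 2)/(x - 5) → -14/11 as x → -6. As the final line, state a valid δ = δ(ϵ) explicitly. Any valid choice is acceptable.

Let ϵ > 0. We want δ > 0 with 0 < |x + 6| < δ ⇒ |(-2x + 2)/(x - 5) + 14/11| < ϵ.
Combining over a common denominator, (-2x + 2)/(x - 5) + 14/11 = [(-2x + 2)·(-11) − 14·(x - 5)] / [(-11)·(x - 5)] = 8(x + 6) / ((-11)(x - 5)).
So |(-2x + 2)/(x - 5) + 14/11| = 8|x + 6| / (11·|x − 5|).
Require δ ≤ 11/2, so |x − 5| ≥ |-11| − |x + 6| > 11 − 11/2 = 11/2.
Hence |(-2x + 2)/(x - 5) + 14/11| < 8|x + 6|/(11·(11/2)) = (16/121)|x + 6|, which is < ϵ once |x + 6| < (121/16)ϵ.
Take δ = min(11/2, (121/16)ϵ). Then 0 < |x + 6| < δ forces both bounds, so |(-2x + 2)/(x - 5) + 14/11| < ϵ.

δ = min(11/2, (121/16)ϵ)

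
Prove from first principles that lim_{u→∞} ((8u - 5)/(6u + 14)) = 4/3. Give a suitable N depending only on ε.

N = (71/18)/ε

Suppose ε > 0. We seek N > 0 such that u > N implies |(8u - 5)/(6u + 14) − (4/3)| < ε.
(8u - 5)/(6u + 14) − (4/3) = (6(8u - 5) − 8(6u + 14)) / (6(6u + 14)) = -142/(6(6u + 14)).
For u > 0 we have 6u + 14 > 6u, so |(8u - 5)/(6u + 14) − (4/3)| = 142/(6(6u + 14)) < 142/(6·6u) = (71/18)/u.
Thus |(8u - 5)/(6u + 14) − (4/3)| < ε whenever u > (71/18)/ε.
Take N = (71/18)/ε. If u > N then |(8u - 5)/(6u + 14) − (4/3)| < (71/18)/u < ε.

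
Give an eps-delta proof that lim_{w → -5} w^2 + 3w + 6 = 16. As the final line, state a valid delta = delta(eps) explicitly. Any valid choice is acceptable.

delta = min(2, eps/9)

Let eps > 0. We want delta > 0 such that 0 < |w + 5| < delta implies |(w^2 + 3w + 6) − 16| < eps.
(w^2 + 3w + 6) − 16 = w^2 + 3w - 10 = (w + 5)(w - 2).
So |(w^2 + 3w + 6) − 16| = |w + 5|·|w - 2|.
Require delta ≤ 2. Then |w + 5| < 2 gives |w| < 7, and by the triangle inequality |w - 2| ≤ 7 + 2 = 9.
Hence |(w^2 + 3w + 6) − 16| ≤ 9|w + 5| < eps provided |w + 5| < eps/9.
Choosing delta = min(2, eps/9) ensures both conditions, hence |(w^2 + 3w + 6) − 16| < eps.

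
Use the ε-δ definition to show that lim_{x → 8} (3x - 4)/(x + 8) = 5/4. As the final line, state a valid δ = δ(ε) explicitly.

Let ε > 0. We want δ > 0 with 0 < |x − 8| < δ ⇒ |(3x - 4)/(x + 8) − (5/4)| < ε.
Combining over a common denominator, (3x - 4)/(x + 8) − (5/4) = [(3x - 4)·16 − 20·(x + 8)] / [16·(x + 8)] = 28(x − 8) / (16(x + 8)).
So |(3x - 4)/(x + 8) − (5/4)| = 28|x − 8| / (16·|x + 8|).
Restrict δ ≤ 8. Then |x − 8| < 8 gives |x + 8| = |(x − 8) + 16| ≥ 16 − 8 = 8.
Hence |(3x - 4)/(x + 8) − (5/4)| < 28|x − 8|/(16·8) = (7/32)|x − 8|, which is < ε once |x − 8| < (32/7)ε.
Take δ = min(8, (32/7)ε). Then 0 < |x − 8| < δ forces both bounds, so |(3x - 4)/(x + 8) − (5/4)| < ε.

δ = min(8, (32/7)ε)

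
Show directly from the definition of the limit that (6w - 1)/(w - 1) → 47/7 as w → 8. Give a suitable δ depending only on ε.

δ = min(7/2, (49/10)ε)

Let ε > 0 be given. We want δ > 0 with 0 < |w − 8| < δ ⇒ |(6w - 1)/(w - 1) − (47/7)| < ε.
Combining over a common denominator, (6w - 1)/(w - 1) − (47/7) = [(6w - 1)·7 − 47·(w - 1)] / [7·(w - 1)] = -5(w − 8) / (7(w - 1)).
So |(6w - 1)/(w - 1) − (47/7)| = 5|w − 8| / (7·|w − 1|).
Restrict δ ≤ 7/2. Then |w − 8| < 7/2 gives |w − 1| = |(w − 8) + 7| ≥ 7 − 7/2 = 7/2.
Hence |(6w - 1)/(w - 1) − (47/7)| < 5|w − 8|/(7·(7/2)) = (10/49)|w − 8|, which is < ε once |w − 8| < (49/10)ε.
Take δ = min(7/2, (49/10)ε). Then 0 < |w − 8| < δ forces both bounds, so |(6w - 1)/(w - 1) − (47/7)| < ε.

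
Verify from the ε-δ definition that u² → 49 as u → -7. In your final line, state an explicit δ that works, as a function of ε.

Fix ε > 0. We seek δ > 0 with 0 < |u + 7| < δ ⇒ |u² − 49| < ε.
Factor: u² − 49 = (u + 7)(u - 7), so |u² − 49| = |u + 7|·|u - 7|.
Restrict δ ≤ 2. Then |u + 7| < 2 gives |u| < 9, so by the triangle inequality |u - 7| ≤ 9 + 7 = 16.
Hence |u² − 49| ≤ 16|u + 7|, which is < ε once |u + 7| < ε/16.
Take δ = min(2, ε/16). If 0 < |u + 7| < δ then both bounds hold and |u² − 49| ≤ 16|u + 7| < 16·(ε/16) = ε.

δ = min(2, ε/16)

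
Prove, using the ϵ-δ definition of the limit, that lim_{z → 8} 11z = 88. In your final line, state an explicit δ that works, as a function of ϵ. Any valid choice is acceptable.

Fix ϵ > 0. We need δ > 0 so that 0 < |z − 8| < δ implies |(11z) − 88| < ϵ.
Since (11z) − 88 = 11(z − 8), we have |(11z) − 88| = 11|z − 8|.
So 11|z − 8| < ϵ exactly when |z − 8| < ϵ/11.
Choosing δ = ϵ/11 gives |(11z) − 88| = 11|z − 8| < ϵ whenever |z − 8| < δ.

δ = ϵ/11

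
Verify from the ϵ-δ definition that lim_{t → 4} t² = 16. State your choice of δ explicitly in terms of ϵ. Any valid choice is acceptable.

δ = min(2, ϵ/10)

Let ϵ > 0 be given. We seek δ > 0 with 0 < |t − 4| < δ ⇒ |t² − 16| < ϵ.
Factor: t² − 16 = (t − 4)(t + 4), so |t² − 16| = |t − 4|·|t + 4|.
Restrict δ ≤ 2. Then |t − 4| < 2 gives |t| < 6, so by the triangle inequality |t + 4| ≤ 6 + 4 = 10.
Hence |t² − 16| ≤ 10|t − 4|, which is < ϵ once |t − 4| < ϵ/10.
Take δ = min(2, ϵ/10). If 0 < |t − 4| < δ then both bounds hold and |t² − 16| ≤ 10|t − 4| < 10·(ϵ/10) = ϵ.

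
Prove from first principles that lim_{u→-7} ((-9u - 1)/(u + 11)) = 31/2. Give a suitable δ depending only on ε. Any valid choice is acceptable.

δ = min(2, (4/49)ε)

Let ε > 0 be given. We want δ > 0 with 0 < |u + 7| < δ ⇒ |(-9u - 1)/(u + 11) − (31/2)| < ε.
Combining over a common denominator, (-9u - 1)/(u + 11) − (31/2) = [(-9u - 1)·4 − 62·(u + 11)] / [4·(u + 11)] = -98(u + 7) / (4(u + 11)).
So |(-9u - 1)/(u + 11) − (31/2)| = 98|u + 7| / (4·|u + 11|).
Restrict δ ≤ 2. Then |u + 7| < 2 gives |u + 11| = |(u + 7) + 4| ≥ 4 − 2 = 2.
Hence |(-9u - 1)/(u + 11) − (31/2)| < 98|u + 7|/(4·2) = (49/4)|u + 7|, which is < ε once |u + 7| < (4/49)ε.
Take δ = min(2, (4/49)ε). Then 0 < |u + 7| < δ forces both bounds, so |(-9u - 1)/(u + 11) − (31/2)| < ε.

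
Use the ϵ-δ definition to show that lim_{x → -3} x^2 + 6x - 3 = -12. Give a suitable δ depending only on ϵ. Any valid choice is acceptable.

Let ϵ > 0. We want δ > 0 such that 0 < |x + 3| < δ implies |(x^2 + 6x - 3) + 12| < ϵ.
(x^2 + 6x - 3) + 12 = x^2 + 6x + 9 = (x + 3)(x + 3).
So |(x^2 + 6x - 3) + 12| = |x + 3|·|x + 3|.
Assume first that |x + 3| < 1, so |x| < 4. Then |x + 3| ≤ 4 + 3 = 7.
Hence |(x^2 + 6x - 3) + 12| ≤ 7|x + 3| < ϵ provided |x + 3| < ϵ/7.
Choosing δ = min(1, ϵ/7) ensures both conditions, hence |(x^2 + 6x - 3) + 12| < ϵ.

δ = min(1, ϵ/7)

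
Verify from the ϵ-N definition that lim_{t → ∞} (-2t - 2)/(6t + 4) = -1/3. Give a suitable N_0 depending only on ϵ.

N_0 = (1/9)/ϵ

Fix ϵ > 0. We seek N_0 > 0 such that t > N_0 implies |(-2t - 2)/(6t + 4) + 1/3| < ϵ.
(-2t - 2)/(6t + 4) + 1/3 = (6(-2t - 2) − (-2)(6t + 4)) / (6(6t + 4)) = -4/(6(6t + 4)).
For t > 0 we have 6t + 4 > 6t, so |(-2t - 2)/(6t + 4) + 1/3| = 4/(6(6t + 4)) < 4/(6·6t) = (1/9)/t.
Thus |(-2t - 2)/(6t + 4) + 1/3| < ϵ whenever t > (1/9)/ϵ.
Take N_0 = (1/9)/ϵ. If t > N_0 then |(-2t - 2)/(6t + 4) + 1/3| < (1/9)/t < ϵ.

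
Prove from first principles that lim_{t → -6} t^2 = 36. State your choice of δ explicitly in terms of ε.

δ = min(1, ε/13)

Fix ε > 0. We seek δ > 0 with 0 < |t + 6| < δ ⇒ |t^2 − 36| < ε.
Factor: t^2 − 36 = (t + 6)(t - 6), so |t^2 − 36| = |t + 6|·|t - 6|.
Impose δ ≤ 1 so that |t| < 7; then |t - 6| ≤ 13.
Hence |t^2 − 36| ≤ 13|t + 6|, which is < ε once |t + 6| < ε/13.
Take δ = min(1, ε/13). If 0 < |t + 6| < δ then both bounds hold and |t^2 − 36| ≤ 13|t + 6| < 13·(ε/13) = ε.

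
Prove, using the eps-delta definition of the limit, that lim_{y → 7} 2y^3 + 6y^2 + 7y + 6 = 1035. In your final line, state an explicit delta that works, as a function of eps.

Let eps > 0 be given. We want delta > 0 such that 0 < |y − 7| < delta implies |(2y^3 + 6y^2 + 7y + 6) − 1035| < eps.
(2y^3 + 6y^2 + 7y + 6) − 1035 = 2y^3 + 6y^2 + 7y - 1029 = (y − 7)(2y^2 + 20y + 147).
So |(2y^3 + 6y^2 + 7y + 6) − 1035| = |y − 7|·|2y^2 + 20y + 147|.
Require delta ≤ 1. Then |y − 7| < 1 gives |y| < 8, and by the triangle inequality |2y^2 + 20y + 147| ≤ 2·8^2 + 20·8 + 147 = 435.
Hence |(2y^3 + 6y^2 + 7y + 6) − 1035| ≤ 435|y − 7| < eps provided |y − 7| < eps/435.
Take delta = min(1, eps/435). Then 0 < |y − 7| < delta gives both |y − 7| < 1 and |y − 7| < eps/435, so |(2y^3 + 6y^2 + 7y + 6) − 1035| < eps.

delta = min(1, eps/435)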